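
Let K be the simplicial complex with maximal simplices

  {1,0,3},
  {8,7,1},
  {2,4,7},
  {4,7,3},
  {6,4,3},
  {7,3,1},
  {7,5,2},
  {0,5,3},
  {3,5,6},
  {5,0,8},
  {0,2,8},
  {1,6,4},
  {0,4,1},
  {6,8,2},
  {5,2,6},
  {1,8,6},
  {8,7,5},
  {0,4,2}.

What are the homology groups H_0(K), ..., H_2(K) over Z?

H_0 = Z,  H_1 = Z ⊕ Z/2,  H_2 = 0.

Order the vertices as 0 < 1 < 2 < 3 < 4 < 5 < 6 < 7 < 8. Listing each simplex with vertices in this order, K has dimension 2 with simplices:

  0-simplices (9): [0], [1], [2], [3], [4], [5], [6], [7], [8]
  1-simplices (27): (27 of them)
  2-simplices (18): [0,1,3], [0,1,4], [0,2,4], [0,2,8], [0,3,5], [0,5,8], [1,3,7], [1,4,6], [1,6,8], [1,7,8], [2,4,7], [2,5,6], [2,5,7], [2,6,8], [3,4,6], [3,4,7], [3,5,6], [5,7,8]

so the chain groups are C_0 ≅ Z^9, C_1 ≅ Z^27, C_2 ≅ Z^18.

Boundary ∂_1: C_1 → C_0 sends each edge [p,q] (with p < q) to q − p.
The resulting 9×27 matrix has rank 8, and its Smith normal form has invariant factors (1,1,1,1,1,1,1,1).

∂_2: C_2 → C_1 acts by ∂[p,q,r] = [q,r] − [p,r] + [p,q]. For instance
  ∂[3,4,7] = [4,7] − [3,7] + [3,4],
  ∂[5,7,8] = [7,8] − [5,8] + [5,7].
The 27×18 boundary matrix has rank 18 and Smith normal form diag(1,1,1,1,1,1,1,1,1,1,1,1,1,1,1,1,1,2).

Reading off H_k = ker ∂_k / im ∂_{k+1}:

  H_0: rank C_0 − rank ∂_1 = 9 − 8 = 1, and the invariant factors of ∂_1 are all 1, so H_0 ≅ Z.
  H_1: rank ker ∂_1 − rank ∂_2 = (27 − 8) − 18 = 1, and ∂_2 has invariant factor 2 > 1, so H_1 ≅ Z ⊕ Z/2.
  H_2: rank ker ∂_2 − rank ∂_3 = (18 − 18) − 0 = 0, and there is no ∂_3, so H_2 ≅ 0.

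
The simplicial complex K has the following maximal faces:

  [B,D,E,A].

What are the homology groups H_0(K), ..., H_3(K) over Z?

Take the total order A < B < D < E on the vertex set. Then K (dimension 3) consists of the simplices:

  0-simplices (4): A, B, D, E
  1-simplices (6): AB, AD, AE, BD, BE, DE
  2-simplices (4): ABD, ABE, ADE, BDE
  3-simplices (1): ABDE

Hence C_0 ≅ Z^4, C_1 ≅ Z^6, C_2 ≅ Z^4, C_3 ≅ Z^1.

∂_1: C_1 → C_0 maps an edge to its endpoints' difference, ∂[p,q] = q − p.
The 4×6 boundary matrix has rank 3 and Smith normal form diag(1,1,1).

Boundary ∂_2: C_2 → C_1 sends each 2-simplex [p,q,r] to [q,r] − [p,r] + [p,q]. For instance
  ∂ADE = DE − AE + AD,
  ∂BDE = DE − BE + BD.
This gives a 6×4 integer matrix of rank 3; reducing to Smith normal form yields diagonal entries (1,1,1).

Boundary ∂_3: C_3 → C_2 sends each 3-simplex σ to the alternating sum Σ_i (−1)^i (σ with its i-th vertex removed). For instance
  ∂ABDE = BDE − ADE + ABE − ABD.
This gives a 4×1 integer matrix of rank 1; reducing to Smith normal form yields diagonal entries (1).

Now H_k = ker ∂_k / im ∂_{k+1}, so:

  H_0: rank C_0 − rank ∂_1 = 4 − 3 = 1, and the invariant factors of ∂_1 are all 1, so H_0 = Z.
  H_1: rank ker ∂_1 − rank ∂_2 = (6 − 3) − 3 = 0, and the invariant factors of ∂_2 are all 1, so H_1 = 0.
  H_2: rank ker ∂_2 − rank ∂_3 = (4 − 3) − 1 = 0, and the invariant factors of ∂_3 are all 1, so H_2 = 0.
  H_3: rank ker ∂_3 − rank ∂_4 = (1 − 1) − 0 = 0, and there is no ∂_4, so H_3 = 0.

H_0 = Z,  H_1 = 0,  H_2 = 0,  H_3 = 0.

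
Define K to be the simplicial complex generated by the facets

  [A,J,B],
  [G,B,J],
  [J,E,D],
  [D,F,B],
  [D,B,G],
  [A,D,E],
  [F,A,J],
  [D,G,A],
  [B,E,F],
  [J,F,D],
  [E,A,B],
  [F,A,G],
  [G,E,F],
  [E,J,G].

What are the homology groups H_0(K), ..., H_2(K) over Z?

Take the total order A < B < D < E < F < G < J on the vertex set. Then K (dimension 2) consists of the simplices:

  0-simplices (7): A, B, D, E, F, G, J
  1-simplices (21): AB, AD, AE, AF, AG, AJ, BD, BE, BF, BG, BJ, DE, DF, DG, DJ, EF, EG, EJ, FG, FJ, GJ
  2-simplices (14): ABE, ABJ, ADE, ADG, AFG, AFJ, BDF, BDG, BEF, BGJ, DEJ, DFJ, EFG, EGJ

Hence C_0 ≅ Z^7, C_1 ≅ Z^21, C_2 ≅ Z^14.

∂_1: C_1 → C_0 sends each edge [p,q] (with p < q) to q − p.
As a 7×21 matrix over Z this has rank 6, with invariant factors (1,1,1,1,1,1).

∂_2: C_2 → C_1 maps a triangle to the signed sum of its edges. For instance
  ∂BEF = EF − BF + BE,
  ∂BGJ = GJ − BJ + BG.
The 21×14 boundary matrix has rank 13 and Smith normal form diag(1,1,1,1,1,1,1,1,1,1,1,1,1).

Now H_k = ker ∂_k / im ∂_{k+1}, so:

  H_0: rank C_0 − rank ∂_1 = 7 − 6 = 1, and the invariant factors of ∂_1 are all 1, so H_0 = Z.
  H_1: rank ker ∂_1 − rank ∂_2 = (21 − 6) − 13 = 2, and the invariant factors of ∂_2 are all 1, so H_1 = Z^2.
  H_2: rank ker ∂_2 − rank ∂_3 = (14 − 13) − 0 = 1, and there is no ∂_3, so H_2 = Z.

As a check, the Euler characteristic is 7 − 21 + 14 = 0, which agrees with 1 − 2 + 1 = 0.

H_0 = Z,  H_1 = Z^2,  H_2 = Z.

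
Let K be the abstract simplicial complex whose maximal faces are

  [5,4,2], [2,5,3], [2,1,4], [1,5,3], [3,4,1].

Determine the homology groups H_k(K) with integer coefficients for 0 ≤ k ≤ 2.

H_0 ≅ Z,  H_1 ≅ Z,  H_2 = 0.

Order the vertices as 1 < 2 < 3 < 4 < 5. Listing each simplex with vertices in this order, K has dimension 2 with simplices:

  0-simplices (5): [1], [2], [3], [4], [5]
  1-simplices (10): [1,2], [1,3], [1,4], [1,5], [2,3], [2,4], [2,5], [3,4], [3,5], [4,5]
  2-simplices (5): [1,2,4], [1,3,4], [1,3,5], [2,3,5], [2,4,5]

so the chain groups are C_0 ≅ Z^5, C_1 ≅ Z^10, C_2 ≅ Z^5.

∂_1: C_1 → C_0 sends each edge [p,q] (with p < q) to q − p. For instance
  ∂[1,5] = [5] − [1].
The resulting 5×10 matrix has rank 4, and its Smith normal form has invariant factors (1,1,1,1).

Boundary ∂_2: C_2 → C_1 maps a triangle to the signed sum of its edges. For instance
  ∂[1,3,5] = [3,5] − [1,5] + [1,3],
  ∂[1,3,4] = [3,4] − [1,4] + [1,3].
The 10×5 boundary matrix has rank 5 and Smith normal form diag(1,1,1,1,1).

Now H_k = ker ∂_k / im ∂_{k+1}, so:

  H_0: rank C_0 − rank ∂_1 = 5 − 4 = 1, and the invariant factors of ∂_1 are all 1, so H_0 = Z.
  H_1: rank ker ∂_1 − rank ∂_2 = (10 − 4) − 5 = 1, and the invariant factors of ∂_2 are all 1, so H_1 = Z.
  H_2: rank ker ∂_2 − rank ∂_3 = (5 − 5) − 0 = 0, and there is no ∂_3, so H_2 = 0.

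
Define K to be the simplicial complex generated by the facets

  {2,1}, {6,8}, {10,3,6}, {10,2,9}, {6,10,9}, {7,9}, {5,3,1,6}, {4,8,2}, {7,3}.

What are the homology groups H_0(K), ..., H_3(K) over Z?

We work with the vertex ordering 1 < 2 < 3 < 4 < 5 < 6 < 7 < 8 < 9 < 10. The simplices of K, each written with vertices in increasing order, are:

  0-simplices (10): [1], [2], [3], [4], [5], [6], [7], [8], [9], [10]
  1-simplices (19): [1,2], [1,3], [1,5], [1,6], [2,4], [2,8], [2,9], [2,10], [3,5], [3,6], [3,7], [3,10], [4,8], [5,6], [6,8], [6,9], [6,10], [7,9], [9,10]
  2-simplices (8): [1,3,5], [1,3,6], [1,5,6], [2,4,8], [2,9,10], [3,5,6], [3,6,10], [6,9,10]
  3-simplices (1): [1,3,5,6]

Hence C_0 ≅ Z^10, C_1 ≅ Z^19, C_2 ≅ Z^8, C_3 ≅ Z^1.

Boundary ∂_1: C_1 → C_0 sends each edge [p,q] (with p < q) to q − p. For instance
  ∂[7,9] = [9] − [7].
This gives a 10×19 integer matrix of rank 9; reducing to Smith normal form yields diagonal entries (1,1,1,1,1,1,1,1,1).

Boundary ∂_2: C_2 → C_1 sends each 2-simplex [p,q,r] to [q,r] − [p,r] + [p,q]. For instance
  ∂[2,9,10] = [9,10] − [2,10] + [2,9],
  ∂[1,3,5] = [3,5] − [1,5] + [1,3].
The 19×8 boundary matrix has rank 7 and Smith normal form diag(1,1,1,1,1,1,1).

∂_3: C_3 → C_2 sends each 3-simplex σ to the alternating sum Σ_i (−1)^i (σ with its i-th vertex removed). For instance
  ∂[1,3,5,6] = [3,5,6] − [1,5,6] + [1,3,6] − [1,3,5].
As a 8×1 matrix over Z this has rank 1, with invariant factors (1).

From H_k ≅ ker(∂_k) / im(∂_{k+1}) we obtain:

  H_0: rank C_0 − rank ∂_1 = 10 − 9 = 1, and the invariant factors of ∂_1 are all 1, so H_0 = Z.
  H_1: rank ker ∂_1 − rank ∂_2 = (19 − 9) − 7 = 3, and the invariant factors of ∂_2 are all 1, so H_1 = Z^3.
  H_2: rank ker ∂_2 − rank ∂_3 = (8 − 7) − 1 = 0, and the invariant factors of ∂_3 are all 1, so H_2 = 0.
  H_3: rank ker ∂_3 − rank ∂_4 = (1 − 1) − 0 = 0, and there is no ∂_4, so H_3 = 0.

H_0 ≅ Z,  H_1 ≅ Z^3,  H_2 = 0,  H_3 = 0.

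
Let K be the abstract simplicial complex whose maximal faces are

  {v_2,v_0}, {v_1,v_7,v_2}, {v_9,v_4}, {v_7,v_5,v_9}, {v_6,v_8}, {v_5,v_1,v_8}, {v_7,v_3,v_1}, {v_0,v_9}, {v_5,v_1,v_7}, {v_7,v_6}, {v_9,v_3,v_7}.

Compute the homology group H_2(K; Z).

We work with the vertex ordering v_0 < v_1 < v_2 < v_3 < v_4 < v_5 < v_6 < v_7 < v_8 < v_9. The simplices of K, each written with vertices in increasing order, are:

  0-simplices (10): [v_0], [v_1], [v_2], [v_3], [v_4], [v_5], [v_6], [v_7], [v_8], [v_9]
  1-simplices (17): (17 of them)
  2-simplices (6): [v_1,v_2,v_7], [v_1,v_3,v_7], [v_1,v_5,v_7], [v_1,v_5,v_8], [v_3,v_7,v_9], [v_5,v_7,v_9]

so the chain groups are C_0 ≅ Z^10, C_1 ≅ Z^17, C_2 ≅ Z^6.

The boundary map ∂_1: C_1 → C_0 maps an edge to its endpoints' difference, ∂[p,q] = q − p. For instance
  ∂[v_5,v_7] = [v_7] − [v_5].
As a 10×17 matrix over Z this has rank 9, with invariant factors (1,1,1,1,1,1,1,1,1).

The boundary map ∂_2: C_2 → C_1 acts by ∂[p,q,r] = [q,r] − [p,r] + [p,q]. For instance
  ∂[v_5,v_7,v_9] = [v_7,v_9] − [v_5,v_9] + [v_5,v_7],
  ∂[v_1,v_5,v_7] = [v_5,v_7] − [v_1,v_7] + [v_1,v_5].
The resulting 17×6 matrix has rank 6, and its Smith normal form has invariant factors (1,1,1,1,1,1).

Now H_k = ker ∂_k / im ∂_{k+1}, so:

  H_2: rank ker ∂_2 − rank ∂_3 = (6 − 6) − 0 = 0, and there is no ∂_3, so H_2 = 0.

H_2 = 0.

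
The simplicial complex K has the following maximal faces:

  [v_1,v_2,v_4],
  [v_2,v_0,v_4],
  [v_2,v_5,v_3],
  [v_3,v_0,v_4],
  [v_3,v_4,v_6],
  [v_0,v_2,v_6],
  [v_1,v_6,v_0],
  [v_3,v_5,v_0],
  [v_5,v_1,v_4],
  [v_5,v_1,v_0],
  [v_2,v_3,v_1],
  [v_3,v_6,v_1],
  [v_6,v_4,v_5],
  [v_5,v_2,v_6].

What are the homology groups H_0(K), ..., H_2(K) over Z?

H_0 = Z,  H_1 = Z^2,  H_2 = Z.

Fix the vertex order v_0 < v_1 < v_2 < v_3 < v_4 < v_5 < v_6 and write every simplex with vertices in increasing order. Then dim K = 2 and the simplices of K are:

  0-simplices (7): [v_0], [v_1], [v_2], [v_3], [v_4], [v_5], [v_6]
  1-simplices (21): (21 of them)
  2-simplices (14): (14 of them)

Hence C_0 ≅ Z^7, C_1 ≅ Z^21, C_2 ≅ Z^14.

The boundary map ∂_1: C_1 → C_0 maps an edge to its endpoints' difference, ∂[p,q] = q − p. For instance
  ∂[v_0,v_3] = [v_3] − [v_0].
The 7×21 boundary matrix has rank 6 and Smith normal form diag(1,1,1,1,1,1).

∂_2: C_2 → C_1 sends each 2-simplex [p,q,r] to [q,r] − [p,r] + [p,q]. For instance
  ∂[v_4,v_5,v_6] = [v_5,v_6] − [v_4,v_6] + [v_4,v_5],
  ∂[v_0,v_1,v_5] = [v_1,v_5] − [v_0,v_5] + [v_0,v_1].
The resulting 21×14 matrix has rank 13, and its Smith normal form has invariant factors (1,1,1,1,1,1,1,1,1,1,1,1,1).

Computing H_k = (kernel of ∂_k) / (image of ∂_{k+1}):

  H_0: rank C_0 − rank ∂_1 = 7 − 6 = 1, and the invariant factors of ∂_1 are all 1, so H_0 ≅ Z.
  H_1: rank ker ∂_1 − rank ∂_2 = (21 − 6) − 13 = 2, and the invariant factors of ∂_2 are all 1, so H_1 ≅ Z^2.
  H_2: rank ker ∂_2 − rank ∂_3 = (14 − 13) − 0 = 1, and there is no ∂_3, so H_2 ≅ Z.

As a check, the Euler characteristic is 7 − 21 + 14 = 0, which agrees with 1 − 2 + 1 = 0.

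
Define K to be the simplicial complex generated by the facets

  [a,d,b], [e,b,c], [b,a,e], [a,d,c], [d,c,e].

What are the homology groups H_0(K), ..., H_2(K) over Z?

K has 5 vertices, 10 edges, 5 triangles.
rank ∂_0 = 0, rank ∂_1 = 4 ⇒ b_0 = 5 − 0 − 4 = 1; all invariant factors of ∂_1 are 1 so no torsion. So H_0 = Z.
rank ∂_1 = 4, rank ∂_2 = 5 ⇒ b_1 = 10 − 4 − 5 = 1; all invariant factors of ∂_2 are 1 so no torsion. So H_1 = Z.
rank ∂_2 = 5, rank ∂_3 = 0 ⇒ b_2 = 5 − 5 − 0 = 0. So H_2 = 0.

H_0 = Z,  H_1 = Z,  H_2 = 0.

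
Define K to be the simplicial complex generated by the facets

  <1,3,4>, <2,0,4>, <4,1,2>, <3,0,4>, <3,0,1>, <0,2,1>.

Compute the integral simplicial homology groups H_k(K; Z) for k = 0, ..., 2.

Order the vertices as 0 < 1 < 2 < 3 < 4. Listing each simplex with vertices in this order, K has dimension 2 with simplices:

  0-simplices (5): [0], [1], [2], [3], [4]
  1-simplices (9): [0,1], [0,2], [0,3], [0,4], [1,2], [1,3], [1,4], [2,4], [3,4]
  2-simplices (6): [0,1,2], [0,1,3], [0,2,4], [0,3,4], [1,2,4], [1,3,4]

Hence C_0 ≅ Z^5, C_1 ≅ Z^9, C_2 ≅ Z^6.

Boundary ∂_1: C_1 → C_0 is given by ∂[p,q] = [q] − [p]. For instance
  ∂[1,3] = [3] − [1].
The 5×9 boundary matrix has rank 4 and Smith normal form diag(1,1,1,1).

∂_2: C_2 → C_1 maps a triangle to the signed sum of its edges. For instance
  ∂[1,2,4] = [2,4] − [1,4] + [1,2],
  ∂[0,1,3] = [1,3] − [0,3] + [0,1].
The resulting 9×6 matrix has rank 5, and its Smith normal form has invariant factors (1,1,1,1,1).

From H_k ≅ ker(∂_k) / im(∂_{k+1}) we obtain:

  H_0: rank C_0 − rank ∂_1 = 5 − 4 = 1, and the invariant factors of ∂_1 are all 1, so H_0 ≅ Z.
  H_1: rank ker ∂_1 − rank ∂_2 = (9 − 4) − 5 = 0, and the invariant factors of ∂_2 are all 1, so H_1 ≅ 0.
  H_2: rank ker ∂_2 − rank ∂_3 = (6 − 5) − 0 = 1, and there is no ∂_3, so H_2 ≅ Z.

As a check, the Euler characteristic is 5 − 9 + 6 = 2, which agrees with 1 − 0 + 1 = 2.

H_0 = Z,  H_1 = 0,  H_2 = Z.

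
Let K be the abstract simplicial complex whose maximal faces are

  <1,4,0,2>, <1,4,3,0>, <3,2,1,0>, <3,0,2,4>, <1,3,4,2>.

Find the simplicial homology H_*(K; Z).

Fix the vertex order 0 < 1 < 2 < 3 < 4 and write every simplex with vertices in increasing order. Then dim K = 3 and the simplices of K are:

  0-simplices (5): [0], [1], [2], [3], [4]
  1-simplices (10): [0,1], [0,2], [0,3], [0,4], [1,2], [1,3], [1,4], [2,3], [2,4], [3,4]
  2-simplices (10): [0,1,2], [0,1,3], [0,1,4], [0,2,3], [0,2,4], [0,3,4], [1,2,3], [1,2,4], [1,3,4], [2,3,4]
  3-simplices (5): [0,1,2,3], [0,1,2,4], [0,1,3,4], [0,2,3,4], [1,2,3,4]

giving chain groups C_0 ≅ Z^5, C_1 ≅ Z^10, C_2 ≅ Z^10, C_3 ≅ Z^5.

Boundary ∂_1: C_1 → C_0 maps an edge to its endpoints' difference, ∂[p,q] = q − p.
The resulting 5×10 matrix has rank 4, and its Smith normal form has invariant factors (1,1,1,1).

The boundary map ∂_2: C_2 → C_1 sends each 2-simplex [p,q,r] to [q,r] − [p,r] + [p,q]. For instance
  ∂[2,3,4] = [3,4] − [2,4] + [2,3],
  ∂[1,2,4] = [2,4] − [1,4] + [1,2].
As a 10×10 matrix over Z this has rank 6, with invariant factors (1,1,1,1,1,1).

Boundary ∂_3: C_3 → C_2 sends each 3-simplex σ to the alternating sum Σ_i (−1)^i (σ with its i-th vertex removed). For instance
  ∂[0,2,3,4] = [2,3,4] − [0,3,4] + [0,2,4] − [0,2,3],
  ∂[0,1,2,4] = [1,2,4] − [0,2,4] + [0,1,4] − [0,1,2].
This gives a 10×5 integer matrix of rank 4; reducing to Smith normal form yields diagonal entries (1,1,1,1).

Reading off H_k = ker ∂_k / im ∂_{k+1}:

  H_0: rank C_0 − rank ∂_1 = 5 − 4 = 1, and the invariant factors of ∂_1 are all 1, so H_0 ≅ Z.
  H_1: rank ker ∂_1 − rank ∂_2 = (10 − 4) − 6 = 0, and the invariant factors of ∂_2 are all 1, so H_1 ≅ 0.
  H_2: rank ker ∂_2 − rank ∂_3 = (10 − 6) − 4 = 0, and the invariant factors of ∂_3 are all 1, so H_2 ≅ 0.
  H_3: rank ker ∂_3 − rank ∂_4 = (5 − 4) − 0 = 1, and there is no ∂_4, so H_3 ≅ Z.

As a check, the Euler characteristic is 5 − 10 + 10 − 5 = 0, which agrees with 1 − 0 + 0 − 1 = 0.

H_0 ≅ Z,  H_1 = 0,  H_2 = 0,  H_3 ≅ Z.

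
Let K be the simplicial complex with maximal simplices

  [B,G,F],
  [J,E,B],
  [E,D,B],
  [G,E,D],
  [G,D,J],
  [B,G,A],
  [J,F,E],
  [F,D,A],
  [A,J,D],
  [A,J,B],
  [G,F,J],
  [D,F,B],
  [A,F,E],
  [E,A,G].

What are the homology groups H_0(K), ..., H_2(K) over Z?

Fix the vertex order A < B < D < E < F < G < J and write every simplex with vertices in increasing order. Then dim K = 2 and the simplices of K are:

  0-simplices (7): A, B, D, E, F, G, J
  1-simplices (21): AB, AD, AE, AF, AG, AJ, BD, BE, BF, BG, BJ, DE, DF, DG, DJ, EF, EG, EJ, FG, FJ, GJ
  2-simplices (14): ABG, ABJ, ADF, ADJ, AEF, AEG, BDE, BDF, BEJ, BFG, DEG, DGJ, EFJ, FGJ

Hence C_0 ≅ Z^7, C_1 ≅ Z^21, C_2 ≅ Z^14.

Boundary ∂_1: C_1 → C_0 maps an edge to its endpoints' difference, ∂[p,q] = q − p.
The 7×21 boundary matrix has rank 6 and Smith normal form diag(1,1,1,1,1,1).

The boundary map ∂_2: C_2 → C_1 acts by ∂[p,q,r] = [q,r] − [p,r] + [p,q]. For instance
  ∂ADF = DF − AF + AD,
  ∂ADJ = DJ − AJ + AD.
As a 21×14 matrix over Z this has rank 13, with invariant factors (1,1,1,1,1,1,1,1,1,1,1,1,1).

From H_k ≅ ker(∂_k) / im(∂_{k+1}) we obtain:

  H_0: rank C_0 − rank ∂_1 = 7 − 6 = 1, and the invariant factors of ∂_1 are all 1, so H_0 = Z.
  H_1: rank ker ∂_1 − rank ∂_2 = (21 − 6) − 13 = 2, and the invariant factors of ∂_2 are all 1, so H_1 = Z^2.
  H_2: rank ker ∂_2 − rank ∂_3 = (14 − 13) − 0 = 1, and there is no ∂_3, so H_2 = Z.

(K is a triangulation of the torus T^2.)

H_0 = Z,  H_1 = Z^2,  H_2 = Z.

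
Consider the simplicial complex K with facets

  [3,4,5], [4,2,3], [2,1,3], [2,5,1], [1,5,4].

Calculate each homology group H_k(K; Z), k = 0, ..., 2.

H_0 ≅ Z,  H_1 ≅ Z,  H_2 = 0.

Order the vertices as 1 < 2 < 3 < 4 < 5. Listing each simplex with vertices in this order, K has dimension 2 with simplices:

  0-simplices (5): [1], [2], [3], [4], [5]
  1-simplices (10): [1,2], [1,3], [1,4], [1,5], [2,3], [2,4], [2,5], [3,4], [3,5], [4,5]
  2-simplices (5): [1,2,3], [1,2,5], [1,4,5], [2,3,4], [3,4,5]

so the chain groups are C_0 ≅ Z^5, C_1 ≅ Z^10, C_2 ≅ Z^5.

Boundary ∂_1: C_1 → C_0 maps an edge to its endpoints' difference, ∂[p,q] = q − p. For instance
  ∂[1,4] = [4] − [1].
As a 5×10 matrix over Z this has rank 4, with invariant factors (1,1,1,1).

The boundary map ∂_2: C_2 → C_1 maps a triangle to the signed sum of its edges. For instance
  ∂[2,3,4] = [3,4] − [2,4] + [2,3],
  ∂[1,2,3] = [2,3] − [1,3] + [1,2].
As a 10×5 matrix over Z this has rank 5, with invariant factors (1,1,1,1,1).

Reading off H_k = ker ∂_k / im ∂_{k+1}:

  H_0: rank C_0 − rank ∂_1 = 5 − 4 = 1, and the invariant factors of ∂_1 are all 1, so H_0 = Z.
  H_1: rank ker ∂_1 − rank ∂_2 = (10 − 4) − 5 = 1, and the invariant factors of ∂_2 are all 1, so H_1 = Z.
  H_2: rank ker ∂_2 − rank ∂_3 = (5 − 5) − 0 = 0, and there is no ∂_3, so H_2 = 0.

As a check, the Euler characteristic is 5 − 10 + 5 = 0, which agrees with 1 − 1 + 0 = 0.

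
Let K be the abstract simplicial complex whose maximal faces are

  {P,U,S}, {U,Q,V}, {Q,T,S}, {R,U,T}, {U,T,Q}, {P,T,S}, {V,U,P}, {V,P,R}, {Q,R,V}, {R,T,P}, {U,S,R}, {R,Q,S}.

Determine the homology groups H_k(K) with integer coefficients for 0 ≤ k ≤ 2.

Fix the vertex order P < Q < R < S < T < U < V and write every simplex with vertices in increasing order. Then dim K = 2 and the simplices of K are:

  0-simplices (7): P, Q, R, S, T, U, V
  1-simplices (18): PR, PS, PT, PU, PV, QR, QS, QT, QU, QV, RS, RT, RU, RV, ST, SU, TU, UV
  2-simplices (12): PRT, PRV, PST, PSU, PUV, QRS, QRV, QST, QTU, QUV, RSU, RTU

Hence C_0 ≅ Z^7, C_1 ≅ Z^18, C_2 ≅ Z^12.

Boundary ∂_1: C_1 → C_0 maps an edge to its endpoints' difference, ∂[p,q] = q − p. For instance
  ∂ST = T − S.
The 7×18 boundary matrix has rank 6 and Smith normal form diag(1,1,1,1,1,1).

The boundary map ∂_2: C_2 → C_1 acts by ∂[p,q,r] = [q,r] − [p,r] + [p,q]. For instance
  ∂RTU = TU − RU + RT,
  ∂PRV = RV − PV + PR.
As a 18×12 matrix over Z this has rank 12, with invariant factors (1,1,1,1,1,1,1,1,1,1,1,2).

Now H_k = ker ∂_k / im ∂_{k+1}, so:

  H_0: rank C_0 − rank ∂_1 = 7 − 6 = 1, and the invariant factors of ∂_1 are all 1, so H_0 ≅ Z.
  H_1: rank ker ∂_1 − rank ∂_2 = (18 − 6) − 12 = 0, and ∂_2 has invariant factor 2 > 1, so H_1 ≅ Z/2.
  H_2: rank ker ∂_2 − rank ∂_3 = (12 − 12) − 0 = 0, and there is no ∂_3, so H_2 ≅ 0.

As a check, the Euler characteristic is 7 − 18 + 12 = 1, which agrees with 1 − 0 + 0 = 1.

H_0 ≅ Z,  H_1 ≅ Z/2,  H_2 = 0.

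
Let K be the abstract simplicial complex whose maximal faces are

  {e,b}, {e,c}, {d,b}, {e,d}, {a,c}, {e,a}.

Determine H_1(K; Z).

H_1 ≅ Z^2.

Take the total order a < b < c < d < e on the vertex set. Then K (dimension 1) consists of the simplices:

  0-simplices (5): a, b, c, d, e
  1-simplices (6): ac, ae, bd, be, ce, de

so the chain groups are C_0 ≅ Z^5, C_1 ≅ Z^6.

∂_1: C_1 → C_0 sends each edge [p,q] (with p < q) to q − p.
The 5×6 boundary matrix has rank 4 and Smith normal form diag(1,1,1,1).

Now H_k = ker ∂_k / im ∂_{k+1}, so:

  H_1: rank ker ∂_1 − rank ∂_2 = (6 − 4) − 0 = 2, and there is no ∂_2, so H_1 = Z^2.

(K is a triangulation of a wedge of 2 circles.)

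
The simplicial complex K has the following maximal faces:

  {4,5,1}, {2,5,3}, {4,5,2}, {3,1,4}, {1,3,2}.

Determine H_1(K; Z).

Take the total order 1 < 2 < 3 < 4 < 5 on the vertex set. Then K (dimension 2) consists of the simplices:

  0-simplices (5): [1], [2], [3], [4], [5]
  1-simplices (10): [1,2], [1,3], [1,4], [1,5], [2,3], [2,4], [2,5], [3,4], [3,5], [4,5]
  2-simplices (5): [1,2,3], [1,3,4], [1,4,5], [2,3,5], [2,4,5]

giving chain groups C_0 ≅ Z^5, C_1 ≅ Z^10, C_2 ≅ Z^5.

The boundary map ∂_1: C_1 → C_0 is given by ∂[p,q] = [q] − [p]. For instance
  ∂[2,3] = [3] − [2].
The 5×10 boundary matrix has rank 4 and Smith normal form diag(1,1,1,1).

Boundary ∂_2: C_2 → C_1 acts by ∂[p,q,r] = [q,r] − [p,r] + [p,q]. For instance
  ∂[1,4,5] = [4,5] − [1,5] + [1,4],
  ∂[1,3,4] = [3,4] − [1,4] + [1,3].
The 10×5 boundary matrix has rank 5 and Smith normal form diag(1,1,1,1,1).

From H_k ≅ ker(∂_k) / im(∂_{k+1}) we obtain:

  H_1: rank ker ∂_1 − rank ∂_2 = (10 − 4) − 5 = 1, and the invariant factors of ∂_2 are all 1, so H_1 ≅ Z.

(K is a triangulation of the Möbius band.)

H_1 = Z.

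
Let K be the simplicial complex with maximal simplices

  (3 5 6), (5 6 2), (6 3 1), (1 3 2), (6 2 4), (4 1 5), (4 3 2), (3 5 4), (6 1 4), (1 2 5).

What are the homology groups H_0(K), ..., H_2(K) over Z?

K has 6 vertices, 15 edges, 10 triangles.
rank ∂_0 = 0, rank ∂_1 = 5 ⇒ b_0 = 6 − 0 − 5 = 1; all invariant factors of ∂_1 are 1 so no torsion. So H_0 = Z.
rank ∂_1 = 5, rank ∂_2 = 10 ⇒ b_1 = 15 − 5 − 10 = 0; ∂_2 has invariant factor(s) [2] giving torsion. So H_1 = Z/2.
rank ∂_2 = 10, rank ∂_3 = 0 ⇒ b_2 = 10 − 10 − 0 = 0. So H_2 = 0.

H_0 = Z,  H_1 = Z/2,  H_2 = 0.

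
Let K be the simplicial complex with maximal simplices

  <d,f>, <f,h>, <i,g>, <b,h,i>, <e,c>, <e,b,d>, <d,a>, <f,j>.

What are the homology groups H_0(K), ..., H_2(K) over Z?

H_0 = Z,  H_1 = Z,  H_2 = 0.

Fix the vertex order a < b < c < d < e < f < g < h < i < j and write every simplex with vertices in increasing order. Then dim K = 2 and the simplices of K are:

  0-simplices (10): a, b, c, d, e, f, g, h, i, j
  1-simplices (12): ad, bd, be, bh, bi, ce, de, df, fh, fj, gi, hi
  2-simplices (2): bde, bhi

so the chain groups are C_0 ≅ Z^10, C_1 ≅ Z^12, C_2 ≅ Z^2.

∂_1: C_1 → C_0 sends each edge [p,q] (with p < q) to q − p. For instance
  ∂hi = i − h.
The 10×12 boundary matrix has rank 9 and Smith normal form diag(1,1,1,1,1,1,1,1,1).

∂_2: C_2 → C_1 acts by ∂[p,q,r] = [q,r] − [p,r] + [p,q]. For instance
  ∂bde = de − be + bd,
  ∂bhi = hi − bi + bh.
This gives a 12×2 integer matrix of rank 2; reducing to Smith normal form yields diagonal entries (1,1).

Now H_k = ker ∂_k / im ∂_{k+1}, so:

  H_0: rank C_0 − rank ∂_1 = 10 − 9 = 1, and the invariant factors of ∂_1 are all 1, so H_0 = Z.
  H_1: rank ker ∂_1 − rank ∂_2 = (12 − 9) − 2 = 1, and the invariant factors of ∂_2 are all 1, so H_1 = Z.
  H_2: rank ker ∂_2 − rank ∂_3 = (2 − 2) − 0 = 0, and there is no ∂_3, so H_2 = 0.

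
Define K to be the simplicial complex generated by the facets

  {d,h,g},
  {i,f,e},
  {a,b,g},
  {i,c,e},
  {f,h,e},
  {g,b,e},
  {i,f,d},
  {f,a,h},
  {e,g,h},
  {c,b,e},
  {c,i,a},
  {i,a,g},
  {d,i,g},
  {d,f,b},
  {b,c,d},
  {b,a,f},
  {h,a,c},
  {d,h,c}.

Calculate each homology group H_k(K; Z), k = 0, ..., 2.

H_0 ≅ Z,  H_1 ≅ Z^2,  H_2 ≅ Z.

K has 9 vertices, 27 edges, 18 triangles.
rank ∂_0 = 0, rank ∂_1 = 8 ⇒ b_0 = 9 − 0 − 8 = 1; all invariant factors of ∂_1 are 1 so no torsion. So H_0 ≅ Z.
rank ∂_1 = 8, rank ∂_2 = 17 ⇒ b_1 = 27 − 8 − 17 = 2; all invariant factors of ∂_2 are 1 so no torsion. So H_1 ≅ Z^2.
rank ∂_2 = 17, rank ∂_3 = 0 ⇒ b_2 = 18 − 17 − 0 = 1. So H_2 ≅ Z.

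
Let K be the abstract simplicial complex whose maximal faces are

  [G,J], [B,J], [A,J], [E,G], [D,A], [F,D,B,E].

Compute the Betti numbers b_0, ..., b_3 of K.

Order the vertices as A < B < D < E < F < G < J. Listing each simplex with vertices in this order, K has dimension 3 with simplices:

  0-simplices (7): A, B, D, E, F, G, J
  1-simplices (11): AD, AJ, BD, BE, BF, BJ, DE, DF, EF, EG, GJ
  2-simplices (4): BDE, BDF, BEF, DEF
  3-simplices (1): BDEF

Hence C_0 ≅ Z^7, C_1 ≅ Z^11, C_2 ≅ Z^4, C_3 ≅ Z^1.

∂_1: C_1 → C_0 maps an edge to its endpoints' difference, ∂[p,q] = q − p.
This gives a 7×11 integer matrix of rank 6; reducing to Smith normal form yields diagonal entries (1,1,1,1,1,1).

The boundary map ∂_2: C_2 → C_1 maps a triangle to the signed sum of its edges. For instance
  ∂DEF = EF − DF + DE,
  ∂BDF = DF − BF + BD.
As a 11×4 matrix over Z this has rank 3, with invariant factors (1,1,1).

Boundary ∂_3: C_3 → C_2 sends each 3-simplex σ to the alternating sum Σ_i (−1)^i (σ with its i-th vertex removed). For instance
  ∂BDEF = DEF − BEF + BDF − BDE.
The 4×1 boundary matrix has rank 1 and Smith normal form diag(1).

From H_k ≅ ker(∂_k) / im(∂_{k+1}) we obtain:

  H_0: rank C_0 − rank ∂_1 = 7 − 6 = 1, and the invariant factors of ∂_1 are all 1, so H_0 ≅ Z.
  H_1: rank ker ∂_1 − rank ∂_2 = (11 − 6) − 3 = 2, and the invariant factors of ∂_2 are all 1, so H_1 ≅ Z^2.
  H_2: rank ker ∂_2 − rank ∂_3 = (4 − 3) − 1 = 0, and the invariant factors of ∂_3 are all 1, so H_2 ≅ 0.
  H_3: rank ker ∂_3 − rank ∂_4 = (1 − 1) − 0 = 0, and there is no ∂_4, so H_3 ≅ 0.

As a check, the Euler characteristic is 7 − 11 + 4 − 1 = -1, which agrees with 1 − 2 + 0 − 0 = -1.

Hence the Betti numbers are b_0 = 1, b_1 = 2, b_2 = 0, b_3 = 0.

b_0 = 1, b_1 = 2, b_2 = 0, b_3 = 0.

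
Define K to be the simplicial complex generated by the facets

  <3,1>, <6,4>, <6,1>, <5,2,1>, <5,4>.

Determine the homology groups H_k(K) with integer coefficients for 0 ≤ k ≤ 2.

H_0 = Z,  H_1 = Z,  H_2 = 0.

Order the vertices as 1 < 2 < 3 < 4 < 5 < 6. Listing each simplex with vertices in this order, K has dimension 2 with simplices:

  0-simplices (6): [1], [2], [3], [4], [5], [6]
  1-simplices (7): [1,2], [1,3], [1,5], [1,6], [2,5], [4,5], [4,6]
  2-simplices (1): [1,2,5]

Hence C_0 ≅ Z^6, C_1 ≅ Z^7, C_2 ≅ Z^1.

Boundary ∂_1: C_1 → C_0 sends each edge [p,q] (with p < q) to q − p.
As a 6×7 matrix over Z this has rank 5, with invariant factors (1,1,1,1,1).

∂_2: C_2 → C_1 acts by ∂[p,q,r] = [q,r] − [p,r] + [p,q]. For instance
  ∂[1,2,5] = [2,5] − [1,5] + [1,2].
The 7×1 boundary matrix has rank 1 and Smith normal form diag(1).

From H_k ≅ ker(∂_k) / im(∂_{k+1}) we obtain:

  H_0: rank C_0 − rank ∂_1 = 6 − 5 = 1, and the invariant factors of ∂_1 are all 1, so H_0 = Z.
  H_1: rank ker ∂_1 − rank ∂_2 = (7 − 5) − 1 = 1, and the invariant factors of ∂_2 are all 1, so H_1 = Z.
  H_2: rank ker ∂_2 − rank ∂_3 = (1 − 1) − 0 = 0, and there is no ∂_3, so H_2 = 0.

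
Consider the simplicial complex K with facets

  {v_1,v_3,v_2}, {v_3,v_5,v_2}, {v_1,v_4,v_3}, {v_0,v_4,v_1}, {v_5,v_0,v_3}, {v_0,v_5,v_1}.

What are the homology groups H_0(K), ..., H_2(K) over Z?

Order the vertices as v_0 < v_1 < v_2 < v_3 < v_4 < v_5. Listing each simplex with vertices in this order, K has dimension 2 with simplices:

  0-simplices (6): [v_0], [v_1], [v_2], [v_3], [v_4], [v_5]
  1-simplices (12): [v_0,v_1], [v_0,v_3], [v_0,v_4], [v_0,v_5], [v_1,v_2], [v_1,v_3], [v_1,v_4], [v_1,v_5], [v_2,v_3], [v_2,v_5], [v_3,v_4], [v_3,v_5]
  2-simplices (6): [v_0,v_1,v_4], [v_0,v_1,v_5], [v_0,v_3,v_5], [v_1,v_2,v_3], [v_1,v_3,v_4], [v_2,v_3,v_5]

giving chain groups C_0 ≅ Z^6, C_1 ≅ Z^12, C_2 ≅ Z^6.

Boundary ∂_1: C_1 → C_0 maps an edge to its endpoints' difference, ∂[p,q] = q − p.
As a 6×12 matrix over Z this has rank 5, with invariant factors (1,1,1,1,1).

∂_2: C_2 → C_1 sends each 2-simplex [p,q,r] to [q,r] − [p,r] + [p,q]. For instance
  ∂[v_2,v_3,v_5] = [v_3,v_5] − [v_2,v_5] + [v_2,v_3],
  ∂[v_1,v_3,v_4] = [v_3,v_4] − [v_1,v_4] + [v_1,v_3].
As a 12×6 matrix over Z this has rank 6, with invariant factors (1,1,1,1,1,1).

Now H_k = ker ∂_k / im ∂_{k+1}, so:

  H_0: rank C_0 − rank ∂_1 = 6 − 5 = 1, and the invariant factors of ∂_1 are all 1, so H_0 = Z.
  H_1: rank ker ∂_1 − rank ∂_2 = (12 − 5) − 6 = 1, and the invariant factors of ∂_2 are all 1, so H_1 = Z.
  H_2: rank ker ∂_2 − rank ∂_3 = (6 − 6) − 0 = 0, and there is no ∂_3, so H_2 = 0.

As a check, the Euler characteristic is 6 − 12 + 6 = 0, which agrees with 1 − 1 + 0 = 0.

H_0 ≅ Z,  H_1 ≅ Z,  H_2 = 0.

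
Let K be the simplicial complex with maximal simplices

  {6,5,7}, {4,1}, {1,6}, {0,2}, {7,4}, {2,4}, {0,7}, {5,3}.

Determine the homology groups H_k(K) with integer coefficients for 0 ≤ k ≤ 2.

H_0 ≅ Z,  H_1 ≅ Z^2,  H_2 = 0.

K has 8 vertices, 10 edges, 1 triangle.
rank ∂_0 = 0, rank ∂_1 = 7 ⇒ b_0 = 8 − 0 − 7 = 1; all invariant factors of ∂_1 are 1 so no torsion. So H_0 ≅ Z.
rank ∂_1 = 7, rank ∂_2 = 1 ⇒ b_1 = 10 − 7 − 1 = 2; all invariant factors of ∂_2 are 1 so no torsion. So H_1 ≅ Z^2.
rank ∂_2 = 1, rank ∂_3 = 0 ⇒ b_2 = 1 − 1 − 0 = 0. So H_2 ≅ 0.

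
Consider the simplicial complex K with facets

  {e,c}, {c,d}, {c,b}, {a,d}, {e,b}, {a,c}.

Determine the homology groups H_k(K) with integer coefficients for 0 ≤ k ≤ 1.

H_0 ≅ Z,  H_1 ≅ Z^2.

We work with the vertex ordering a < b < c < d < e. The simplices of K, each written with vertices in increasing order, are:

  0-simplices (5): a, b, c, d, e
  1-simplices (6): ac, ad, bc, be, cd, ce

giving chain groups C_0 ≅ Z^5, C_1 ≅ Z^6.

The boundary map ∂_1: C_1 → C_0 sends each edge [p,q] (with p < q) to q − p. For instance
  ∂bc = c − b.
As a 5×6 matrix over Z this has rank 4, with invariant factors (1,1,1,1).

From H_k ≅ ker(∂_k) / im(∂_{k+1}) we obtain:

  H_0: rank C_0 − rank ∂_1 = 5 − 4 = 1, and the invariant factors of ∂_1 are all 1, so H_0 ≅ Z.
  H_1: rank ker ∂_1 − rank ∂_2 = (6 − 4) − 0 = 2, and there is no ∂_2, so H_1 ≅ Z^2.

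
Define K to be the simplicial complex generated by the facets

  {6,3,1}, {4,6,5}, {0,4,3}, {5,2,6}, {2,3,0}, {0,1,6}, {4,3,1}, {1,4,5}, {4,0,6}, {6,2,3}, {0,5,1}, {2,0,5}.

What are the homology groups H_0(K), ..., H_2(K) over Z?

H_0 ≅ Z,  H_1 ≅ Z/2,  H_2 = 0.

K has 7 vertices, 18 edges, 12 triangles.
rank ∂_0 = 0, rank ∂_1 = 6 ⇒ b_0 = 7 − 0 − 6 = 1; all invariant factors of ∂_1 are 1 so no torsion. So H_0 = Z.
rank ∂_1 = 6, rank ∂_2 = 12 ⇒ b_1 = 18 − 6 − 12 = 0; ∂_2 has invariant factor(s) [2] giving torsion. So H_1 = Z/2.
rank ∂_2 = 12, rank ∂_3 = 0 ⇒ b_2 = 12 − 12 − 0 = 0. So H_2 = 0.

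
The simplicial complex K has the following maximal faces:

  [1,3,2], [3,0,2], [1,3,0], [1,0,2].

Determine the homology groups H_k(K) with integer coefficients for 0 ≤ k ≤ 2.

H_0 = Z,  H_1 = 0,  H_2 = Z.

Fix the vertex order 0 < 1 < 2 < 3 and write every simplex with vertices in increasing order. Then dim K = 2 and the simplices of K are:

  0-simplices (4): [0], [1], [2], [3]
  1-simplices (6): [0,1], [0,2], [0,3], [1,2], [1,3], [2,3]
  2-simplices (4): [0,1,2], [0,1,3], [0,2,3], [1,2,3]

Hence C_0 ≅ Z^4, C_1 ≅ Z^6, C_2 ≅ Z^4.

The boundary map ∂_1: C_1 → C_0 maps an edge to its endpoints' difference, ∂[p,q] = q − p.
As a 4×6 matrix over Z this has rank 3, with invariant factors (1,1,1).

The boundary map ∂_2: C_2 → C_1 sends each 2-simplex [p,q,r] to [q,r] − [p,r] + [p,q]. For instance
  ∂[0,1,2] = [1,2] − [0,2] + [0,1],
  ∂[0,2,3] = [2,3] − [0,3] + [0,2].
As a 6×4 matrix over Z this has rank 3, with invariant factors (1,1,1).

Now H_k = ker ∂_k / im ∂_{k+1}, so:

  H_0: rank C_0 − rank ∂_1 = 4 − 3 = 1, and the invariant factors of ∂_1 are all 1, so H_0 ≅ Z.
  H_1: rank ker ∂_1 − rank ∂_2 = (6 − 3) − 3 = 0, and the invariant factors of ∂_2 are all 1, so H_1 ≅ 0.
  H_2: rank ker ∂_2 − rank ∂_3 = (4 − 3) − 0 = 1, and there is no ∂_3, so H_2 ≅ Z.

As a check, the Euler characteristic is 4 − 6 + 4 = 2, which agrees with 1 − 0 + 1 = 2.
(K is a triangulation of the 2-sphere S^2.)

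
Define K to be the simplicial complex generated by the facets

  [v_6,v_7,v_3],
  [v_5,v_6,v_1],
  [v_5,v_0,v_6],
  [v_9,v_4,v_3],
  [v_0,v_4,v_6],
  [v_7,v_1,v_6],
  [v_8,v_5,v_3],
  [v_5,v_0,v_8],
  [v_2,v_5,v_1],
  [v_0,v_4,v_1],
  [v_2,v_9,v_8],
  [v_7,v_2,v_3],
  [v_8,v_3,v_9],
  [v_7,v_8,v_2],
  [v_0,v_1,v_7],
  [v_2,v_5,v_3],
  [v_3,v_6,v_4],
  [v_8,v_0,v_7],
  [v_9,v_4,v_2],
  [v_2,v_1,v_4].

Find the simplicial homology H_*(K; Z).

H_0 = Z,  H_1 = Z ⊕ Z/2,  H_2 = 0.

Order the vertices as v_0 < v_1 < v_2 < v_3 < v_4 < v_5 < v_6 < v_7 < v_8 < v_9. Listing each simplex with vertices in this order, K has dimension 2 with simplices:

  0-simplices (10): [v_0], [v_1], [v_2], [v_3], [v_4], [v_5], [v_6], [v_7], [v_8], [v_9]
  1-simplices (30): (30 of them)
  2-simplices (20): (20 of them)

so the chain groups are C_0 ≅ Z^10, C_1 ≅ Z^30, C_2 ≅ Z^20.

Boundary ∂_1: C_1 → C_0 is given by ∂[p,q] = [q] − [p]. For instance
  ∂[v_1,v_6] = [v_6] − [v_1].
The 10×30 boundary matrix has rank 9 and Smith normal form diag(1,1,1,1,1,1,1,1,1).

∂_2: C_2 → C_1 acts by ∂[p,q,r] = [q,r] − [p,r] + [p,q]. For instance
  ∂[v_2,v_3,v_7] = [v_3,v_7] − [v_2,v_7] + [v_2,v_3],
  ∂[v_3,v_5,v_8] = [v_5,v_8] − [v_3,v_8] + [v_3,v_5].
The resulting 30×20 matrix has rank 20, and its Smith normal form has invariant factors (1,1,1,1,1,1,1,1,1,1,1,1,1,1,1,1,1,1,1,2).

Computing H_k = (kernel of ∂_k) / (image of ∂_{k+1}):

  H_0: rank C_0 − rank ∂_1 = 10 − 9 = 1, and the invariant factors of ∂_1 are all 1, so H_0 ≅ Z.
  H_1: rank ker ∂_1 − rank ∂_2 = (30 − 9) − 20 = 1, and ∂_2 has invariant factor 2 > 1, so H_1 ≅ Z ⊕ Z/2.
  H_2: rank ker ∂_2 − rank ∂_3 = (20 − 20) − 0 = 0, and there is no ∂_3, so H_2 ≅ 0.

(K is a triangulation of the Klein bottle.)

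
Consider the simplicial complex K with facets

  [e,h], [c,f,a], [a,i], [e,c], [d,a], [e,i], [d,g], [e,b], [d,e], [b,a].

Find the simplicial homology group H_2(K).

K has 9 vertices, 12 edges, 1 triangle.
rank ∂_2 = 1, rank ∂_3 = 0 ⇒ b_2 = 1 − 1 − 0 = 0. So H_2 ≅ 0.

H_2 = 0.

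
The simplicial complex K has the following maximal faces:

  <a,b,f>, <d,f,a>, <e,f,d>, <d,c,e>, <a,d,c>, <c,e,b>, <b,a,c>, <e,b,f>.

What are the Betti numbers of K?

b_0 = 1, b_1 = 0, b_2 = 1.

Order the vertices as a < b < c < d < e < f. Listing each simplex with vertices in this order, K has dimension 2 with simplices:

  0-simplices (6): a, b, c, d, e, f
  1-simplices (12): ab, ac, ad, af, bc, be, bf, cd, ce, de, df, ef
  2-simplices (8): abc, abf, acd, adf, bce, bef, cde, def

Hence C_0 ≅ Z^6, C_1 ≅ Z^12, C_2 ≅ Z^8.

The boundary map ∂_1: C_1 → C_0 is given by ∂[p,q] = [q] − [p]. For instance
  ∂bf = f − b.
The 6×12 boundary matrix has rank 5 and Smith normal form diag(1,1,1,1,1).

The boundary map ∂_2: C_2 → C_1 maps a triangle to the signed sum of its edges. For instance
  ∂bce = ce − be + bc,
  ∂acd = cd − ad + ac.
The resulting 12×8 matrix has rank 7, and its Smith normal form has invariant factors (1,1,1,1,1,1,1).

From H_k ≅ ker(∂_k) / im(∂_{k+1}) we obtain:

  H_0: rank C_0 − rank ∂_1 = 6 − 5 = 1, and the invariant factors of ∂_1 are all 1, so H_0 ≅ Z.
  H_1: rank ker ∂_1 − rank ∂_2 = (12 − 5) − 7 = 0, and the invariant factors of ∂_2 are all 1, so H_1 ≅ 0.
  H_2: rank ker ∂_2 − rank ∂_3 = (8 − 7) − 0 = 1, and there is no ∂_3, so H_2 ≅ Z.

(K is a triangulation of the 2-sphere S^2.)

Hence the Betti numbers are b_0 = 1, b_1 = 0, b_2 = 1.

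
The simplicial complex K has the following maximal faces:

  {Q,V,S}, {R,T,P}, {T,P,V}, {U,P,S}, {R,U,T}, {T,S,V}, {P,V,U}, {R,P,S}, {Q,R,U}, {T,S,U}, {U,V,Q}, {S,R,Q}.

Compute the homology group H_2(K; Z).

H_2 = 0.

Fix the vertex order P < Q < R < S < T < U < V and write every simplex with vertices in increasing order. Then dim K = 2 and the simplices of K are:

  0-simplices (7): P, Q, R, S, T, U, V
  1-simplices (18): PR, PS, PT, PU, PV, QR, QS, QU, QV, RS, RT, RU, ST, SU, SV, TU, TV, UV
  2-simplices (12): PRS, PRT, PSU, PTV, PUV, QRS, QRU, QSV, QUV, RTU, STU, STV

giving chain groups C_0 ≅ Z^7, C_1 ≅ Z^18, C_2 ≅ Z^12.

∂_1: C_1 → C_0 is given by ∂[p,q] = [q] − [p]. For instance
  ∂RU = U − R.
As a 7×18 matrix over Z this has rank 6, with invariant factors (1,1,1,1,1,1).

Boundary ∂_2: C_2 → C_1 acts by ∂[p,q,r] = [q,r] − [p,r] + [p,q]. For instance
  ∂STU = TU − SU + ST,
  ∂PTV = TV − PV + PT.
The resulting 18×12 matrix has rank 12, and its Smith normal form has invariant factors (1,1,1,1,1,1,1,1,1,1,1,2).

Computing H_k = (kernel of ∂_k) / (image of ∂_{k+1}):

  H_2: rank ker ∂_2 − rank ∂_3 = (12 − 12) − 0 = 0, and there is no ∂_3, so H_2 ≅ 0.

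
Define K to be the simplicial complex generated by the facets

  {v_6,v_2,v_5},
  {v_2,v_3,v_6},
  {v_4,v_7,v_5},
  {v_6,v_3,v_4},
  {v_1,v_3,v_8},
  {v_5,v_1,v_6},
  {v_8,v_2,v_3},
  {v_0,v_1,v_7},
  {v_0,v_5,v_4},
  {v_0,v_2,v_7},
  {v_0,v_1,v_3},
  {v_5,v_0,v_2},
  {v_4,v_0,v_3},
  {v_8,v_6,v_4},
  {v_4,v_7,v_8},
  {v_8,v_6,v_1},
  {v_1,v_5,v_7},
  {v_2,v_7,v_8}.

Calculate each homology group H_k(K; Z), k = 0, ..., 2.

H_0 ≅ Z,  H_1 ≅ Z ⊕ Z_2,  H_2 = 0.

Take the total order v_0 < v_1 < v_2 < v_3 < v_4 < v_5 < v_6 < v_7 < v_8 on the vertex set. Then K (dimension 2) consists of the simplices:

  0-simplices (9): [v_0], [v_1], [v_2], [v_3], [v_4], [v_5], [v_6], [v_7], [v_8]
  1-simplices (27): (27 of them)
  2-simplices (18): (18 of them)

Hence C_0 ≅ Z^9, C_1 ≅ Z^27, C_2 ≅ Z^18.

∂_1: C_1 → C_0 sends each edge [p,q] (with p < q) to q − p. For instance
  ∂[v_1,v_8] = [v_8] − [v_1].
As a 9×27 matrix over Z this has rank 8, with invariant factors (1,1,1,1,1,1,1,1).

The boundary map ∂_2: C_2 → C_1 sends each 2-simplex [p,q,r] to [q,r] − [p,r] + [p,q]. For instance
  ∂[v_3,v_4,v_6] = [v_4,v_6] − [v_3,v_6] + [v_3,v_4],
  ∂[v_2,v_3,v_6] = [v_3,v_6] − [v_2,v_6] + [v_2,v_3].
This gives a 27×18 integer matrix of rank 18; reducing to Smith normal form yields diagonal entries (1,1,1,1,1,1,1,1,1,1,1,1,1,1,1,1,1,2).

Computing H_k = (kernel of ∂_k) / (image of ∂_{k+1}):

  H_0: rank C_0 − rank ∂_1 = 9 − 8 = 1, and the invariant factors of ∂_1 are all 1, so H_0 = Z.
  H_1: rank ker ∂_1 − rank ∂_2 = (27 − 8) − 18 = 1, and ∂_2 has invariant factor 2 > 1, so H_1 = Z ⊕ Z_2.
  H_2: rank ker ∂_2 − rank ∂_3 = (18 − 18) − 0 = 0, and there is no ∂_3, so H_2 = 0.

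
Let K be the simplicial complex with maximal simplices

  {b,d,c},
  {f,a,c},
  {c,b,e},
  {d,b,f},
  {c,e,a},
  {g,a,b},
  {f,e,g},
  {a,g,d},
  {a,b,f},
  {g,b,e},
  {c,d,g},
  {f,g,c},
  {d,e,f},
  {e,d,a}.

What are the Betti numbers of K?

Order the vertices as a < b < c < d < e < f < g. Listing each simplex with vertices in this order, K has dimension 2 with simplices:

  0-simplices (7): a, b, c, d, e, f, g
  1-simplices (21): ab, ac, ad, ae, af, ag, bc, bd, be, bf, bg, cd, ce, cf, cg, de, df, dg, ef, eg, fg
  2-simplices (14): abf, abg, ace, acf, ade, adg, bcd, bce, bdf, beg, cdg, cfg, def, efg

so the chain groups are C_0 ≅ Z^7, C_1 ≅ Z^21, C_2 ≅ Z^14.

The boundary map ∂_1: C_1 → C_0 sends each edge [p,q] (with p < q) to q − p.
The 7×21 boundary matrix has rank 6 and Smith normal form diag(1,1,1,1,1,1).

Boundary ∂_2: C_2 → C_1 sends each 2-simplex [p,q,r] to [q,r] − [p,r] + [p,q]. For instance
  ∂cfg = fg − cg + cf,
  ∂bcd = cd − bd + bc.
The 21×14 boundary matrix has rank 13 and Smith normal form diag(1,1,1,1,1,1,1,1,1,1,1,1,1).

From H_k ≅ ker(∂_k) / im(∂_{k+1}) we obtain:

  H_0: rank C_0 − rank ∂_1 = 7 − 6 = 1, and the invariant factors of ∂_1 are all 1, so H_0 = Z.
  H_1: rank ker ∂_1 − rank ∂_2 = (21 − 6) − 13 = 2, and the invariant factors of ∂_2 are all 1, so H_1 = Z^2.
  H_2: rank ker ∂_2 − rank ∂_3 = (14 − 13) − 0 = 1, and there is no ∂_3, so H_2 = Z.

Hence the Betti numbers are b_0 = 1, b_1 = 2, b_2 = 1.

b_0 = 1, b_1 = 2, b_2 = 1.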